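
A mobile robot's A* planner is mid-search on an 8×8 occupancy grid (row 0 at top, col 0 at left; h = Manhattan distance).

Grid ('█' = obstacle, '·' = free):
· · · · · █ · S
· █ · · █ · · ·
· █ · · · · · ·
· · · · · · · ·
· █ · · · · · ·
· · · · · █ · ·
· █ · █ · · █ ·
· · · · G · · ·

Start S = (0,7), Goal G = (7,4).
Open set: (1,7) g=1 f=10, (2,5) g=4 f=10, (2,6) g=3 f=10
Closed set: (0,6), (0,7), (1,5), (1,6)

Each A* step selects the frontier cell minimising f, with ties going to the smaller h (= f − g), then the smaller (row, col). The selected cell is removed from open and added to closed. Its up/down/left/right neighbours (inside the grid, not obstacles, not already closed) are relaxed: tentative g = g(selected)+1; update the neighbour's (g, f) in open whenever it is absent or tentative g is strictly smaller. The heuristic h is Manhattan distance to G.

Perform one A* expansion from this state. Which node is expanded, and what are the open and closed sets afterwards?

step 1: expand (2,5) (f=10, h=6) → closed; open now [(1,7) g=1 f=10, (2,4) g=5 f=10, (2,6) g=3 f=10, (3,5) g=5 f=10]

expanded=(2,5); open=[(1,7) g=1 f=10, (2,4) g=5 f=10, (2,6) g=3 f=10, (3,5) g=5 f=10]; closed=[(0,6), (0,7), (1,5), (1,6), (2,5)]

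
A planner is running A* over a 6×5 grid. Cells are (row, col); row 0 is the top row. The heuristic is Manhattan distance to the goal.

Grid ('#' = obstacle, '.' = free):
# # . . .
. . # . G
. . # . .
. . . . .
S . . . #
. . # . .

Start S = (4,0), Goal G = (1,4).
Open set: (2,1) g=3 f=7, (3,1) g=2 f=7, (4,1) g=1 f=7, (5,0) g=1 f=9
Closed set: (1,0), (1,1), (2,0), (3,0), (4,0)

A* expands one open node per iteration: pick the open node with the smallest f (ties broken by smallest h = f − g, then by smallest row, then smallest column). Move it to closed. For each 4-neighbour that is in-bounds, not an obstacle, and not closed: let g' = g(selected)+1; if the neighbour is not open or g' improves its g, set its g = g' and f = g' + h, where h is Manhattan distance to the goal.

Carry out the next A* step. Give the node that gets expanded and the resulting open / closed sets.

step 1: expand (2,1) (f=7, h=4) → closed; open now [(3,1) g=2 f=7, (4,1) g=1 f=7, (5,0) g=1 f=9]

expanded=(2,1); open=[(3,1) g=2 f=7, (4,1) g=1 f=7, (5,0) g=1 f=9]; closed=[(1,0), (1,1), (2,0), (2,1), (3,0), (4,0)]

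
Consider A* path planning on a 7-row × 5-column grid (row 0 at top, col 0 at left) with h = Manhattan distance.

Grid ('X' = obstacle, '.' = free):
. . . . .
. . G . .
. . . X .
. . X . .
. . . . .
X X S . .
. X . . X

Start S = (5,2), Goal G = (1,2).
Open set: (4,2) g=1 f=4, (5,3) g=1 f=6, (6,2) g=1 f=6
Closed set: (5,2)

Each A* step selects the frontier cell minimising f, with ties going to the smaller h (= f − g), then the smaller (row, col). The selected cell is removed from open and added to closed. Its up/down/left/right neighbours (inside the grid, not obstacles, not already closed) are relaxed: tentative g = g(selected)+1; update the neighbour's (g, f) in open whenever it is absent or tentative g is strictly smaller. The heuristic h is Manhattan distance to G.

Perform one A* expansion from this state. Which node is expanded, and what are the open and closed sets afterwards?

expanded=(4,2); open=[(4,1) g=2 f=6, (4,3) g=2 f=6, (5,3) g=1 f=6, (6,2) g=1 f=6]; closed=[(4,2), (5,2)]

step 1: expand (4,2) (f=4, h=3) → closed; open now [(4,1) g=2 f=6, (4,3) g=2 f=6, (5,3) g=1 f=6, (6,2) g=1 f=6]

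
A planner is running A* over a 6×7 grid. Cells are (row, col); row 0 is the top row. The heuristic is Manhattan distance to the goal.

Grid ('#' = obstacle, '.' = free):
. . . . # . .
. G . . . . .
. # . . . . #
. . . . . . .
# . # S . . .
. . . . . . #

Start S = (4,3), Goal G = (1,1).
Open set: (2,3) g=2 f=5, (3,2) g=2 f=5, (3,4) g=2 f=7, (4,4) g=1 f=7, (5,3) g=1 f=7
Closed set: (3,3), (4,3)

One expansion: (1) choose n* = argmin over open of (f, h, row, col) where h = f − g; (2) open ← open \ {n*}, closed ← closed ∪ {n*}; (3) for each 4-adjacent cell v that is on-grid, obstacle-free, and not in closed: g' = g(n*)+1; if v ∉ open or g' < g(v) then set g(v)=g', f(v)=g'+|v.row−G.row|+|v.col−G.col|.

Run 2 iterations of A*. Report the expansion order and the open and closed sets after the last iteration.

step 1: expand (2,3) (f=5, h=3) → closed; open now [(1,3) g=3 f=5, (2,2) g=3 f=5, (2,4) g=3 f=7, (3,2) g=2 f=5, (3,4) g=2 f=7, (4,4) g=1 f=7, (5,3) g=1 f=7]
step 2: expand (1,3) (f=5, h=2) → closed; open now [(0,3) g=4 f=7, (1,2) g=4 f=5, (1,4) g=4 f=7, (2,2) g=3 f=5, (2,4) g=3 f=7, (3,2) g=2 f=5, (3,4) g=2 f=7, (4,4) g=1 f=7, (5,3) g=1 f=7]

order=[(2,3) → (1,3)]; open=[(0,3) g=4 f=7, (1,2) g=4 f=5, (1,4) g=4 f=7, (2,2) g=3 f=5, (2,4) g=3 f=7, (3,2) g=2 f=5, (3,4) g=2 f=7, (4,4) g=1 f=7, (5,3) g=1 f=7]; closed=[(1,3), (2,3), (3,3), (4,3)]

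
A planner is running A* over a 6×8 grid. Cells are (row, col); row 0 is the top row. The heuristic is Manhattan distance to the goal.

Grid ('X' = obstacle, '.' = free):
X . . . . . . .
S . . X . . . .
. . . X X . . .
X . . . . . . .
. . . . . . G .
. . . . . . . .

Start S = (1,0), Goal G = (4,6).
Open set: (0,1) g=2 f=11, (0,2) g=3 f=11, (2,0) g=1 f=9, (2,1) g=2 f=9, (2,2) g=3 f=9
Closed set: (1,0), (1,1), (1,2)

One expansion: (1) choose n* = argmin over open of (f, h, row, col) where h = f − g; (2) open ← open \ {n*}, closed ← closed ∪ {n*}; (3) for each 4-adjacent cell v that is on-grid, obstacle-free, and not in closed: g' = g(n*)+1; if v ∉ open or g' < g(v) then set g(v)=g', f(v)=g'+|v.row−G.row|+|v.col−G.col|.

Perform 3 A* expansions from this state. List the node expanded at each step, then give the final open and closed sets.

order=[(2,2) → (3,2) → (3,3)]; open=[(0,1) g=2 f=11, (0,2) g=3 f=11, (2,0) g=1 f=9, (2,1) g=2 f=9, (3,1) g=5 f=11, (3,4) g=6 f=9, (4,2) g=5 f=9, (4,3) g=6 f=9]; closed=[(1,0), (1,1), (1,2), (2,2), (3,2), (3,3)]

step 1: expand (2,2) (f=9, h=6) → closed; open now [(0,1) g=2 f=11, (0,2) g=3 f=11, (2,0) g=1 f=9, (2,1) g=2 f=9, (3,2) g=4 f=9]
step 2: expand (3,2) (f=9, h=5) → closed; open now [(0,1) g=2 f=11, (0,2) g=3 f=11, (2,0) g=1 f=9, (2,1) g=2 f=9, (3,1) g=5 f=11, (3,3) g=5 f=9, (4,2) g=5 f=9]
step 3: expand (3,3) (f=9, h=4) → closed; open now [(0,1) g=2 f=11, (0,2) g=3 f=11, (2,0) g=1 f=9, (2,1) g=2 f=9, (3,1) g=5 f=11, (3,4) g=6 f=9, (4,2) g=5 f=9, (4,3) g=6 f=9]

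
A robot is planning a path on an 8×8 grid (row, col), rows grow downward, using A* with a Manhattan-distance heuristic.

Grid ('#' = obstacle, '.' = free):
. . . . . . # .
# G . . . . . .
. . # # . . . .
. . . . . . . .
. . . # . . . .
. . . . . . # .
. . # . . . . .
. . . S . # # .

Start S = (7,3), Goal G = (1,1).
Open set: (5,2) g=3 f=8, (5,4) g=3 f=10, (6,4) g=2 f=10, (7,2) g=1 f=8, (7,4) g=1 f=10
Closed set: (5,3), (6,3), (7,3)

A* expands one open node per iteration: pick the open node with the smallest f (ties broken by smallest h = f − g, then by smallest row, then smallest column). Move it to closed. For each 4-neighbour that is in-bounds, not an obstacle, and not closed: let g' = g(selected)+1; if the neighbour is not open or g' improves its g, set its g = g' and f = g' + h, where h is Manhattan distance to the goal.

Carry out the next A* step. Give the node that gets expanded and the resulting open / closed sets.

step 1: expand (5,2) (f=8, h=5) → closed; open now [(4,2) g=4 f=8, (5,1) g=4 f=8, (5,4) g=3 f=10, (6,4) g=2 f=10, (7,2) g=1 f=8, (7,4) g=1 f=10]

expanded=(5,2); open=[(4,2) g=4 f=8, (5,1) g=4 f=8, (5,4) g=3 f=10, (6,4) g=2 f=10, (7,2) g=1 f=8, (7,4) g=1 f=10]; closed=[(5,2), (5,3), (6,3), (7,3)]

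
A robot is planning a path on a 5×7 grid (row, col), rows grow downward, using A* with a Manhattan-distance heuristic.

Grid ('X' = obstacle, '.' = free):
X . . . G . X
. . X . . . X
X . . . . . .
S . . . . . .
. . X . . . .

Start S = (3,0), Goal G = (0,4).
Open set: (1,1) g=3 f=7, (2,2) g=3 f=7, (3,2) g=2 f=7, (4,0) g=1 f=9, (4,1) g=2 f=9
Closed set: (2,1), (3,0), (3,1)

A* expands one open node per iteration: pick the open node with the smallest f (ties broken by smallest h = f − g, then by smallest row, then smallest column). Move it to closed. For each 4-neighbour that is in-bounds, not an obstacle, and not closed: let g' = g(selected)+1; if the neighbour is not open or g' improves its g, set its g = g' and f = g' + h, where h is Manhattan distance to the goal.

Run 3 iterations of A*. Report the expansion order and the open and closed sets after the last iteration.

order=[(1,1) → (0,1) → (0,2)]; open=[(0,3) g=6 f=7, (1,0) g=4 f=9, (2,2) g=3 f=7, (3,2) g=2 f=7, (4,0) g=1 f=9, (4,1) g=2 f=9]; closed=[(0,1), (0,2), (1,1), (2,1), (3,0), (3,1)]

step 1: expand (1,1) (f=7, h=4) → closed; open now [(0,1) g=4 f=7, (1,0) g=4 f=9, (2,2) g=3 f=7, (3,2) g=2 f=7, (4,0) g=1 f=9, (4,1) g=2 f=9]
step 2: expand (0,1) (f=7, h=3) → closed; open now [(0,2) g=5 f=7, (1,0) g=4 f=9, (2,2) g=3 f=7, (3,2) g=2 f=7, (4,0) g=1 f=9, (4,1) g=2 f=9]
step 3: expand (0,2) (f=7, h=2) → closed; open now [(0,3) g=6 f=7, (1,0) g=4 f=9, (2,2) g=3 f=7, (3,2) g=2 f=7, (4,0) g=1 f=9, (4,1) g=2 f=9]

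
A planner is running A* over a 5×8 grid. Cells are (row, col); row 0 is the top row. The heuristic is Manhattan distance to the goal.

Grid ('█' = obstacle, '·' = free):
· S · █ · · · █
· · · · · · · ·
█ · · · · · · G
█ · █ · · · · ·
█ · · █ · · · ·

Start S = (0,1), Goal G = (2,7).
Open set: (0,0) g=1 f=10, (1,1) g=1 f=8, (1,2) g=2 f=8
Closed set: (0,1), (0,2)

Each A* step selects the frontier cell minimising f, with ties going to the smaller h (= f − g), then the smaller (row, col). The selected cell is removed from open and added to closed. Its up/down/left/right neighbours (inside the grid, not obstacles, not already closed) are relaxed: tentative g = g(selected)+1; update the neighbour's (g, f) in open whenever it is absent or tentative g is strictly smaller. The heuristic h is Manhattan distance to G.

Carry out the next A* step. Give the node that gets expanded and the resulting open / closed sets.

step 1: expand (1,2) (f=8, h=6) → closed; open now [(0,0) g=1 f=10, (1,1) g=1 f=8, (1,3) g=3 f=8, (2,2) g=3 f=8]

expanded=(1,2); open=[(0,0) g=1 f=10, (1,1) g=1 f=8, (1,3) g=3 f=8, (2,2) g=3 f=8]; closed=[(0,1), (0,2), (1,2)]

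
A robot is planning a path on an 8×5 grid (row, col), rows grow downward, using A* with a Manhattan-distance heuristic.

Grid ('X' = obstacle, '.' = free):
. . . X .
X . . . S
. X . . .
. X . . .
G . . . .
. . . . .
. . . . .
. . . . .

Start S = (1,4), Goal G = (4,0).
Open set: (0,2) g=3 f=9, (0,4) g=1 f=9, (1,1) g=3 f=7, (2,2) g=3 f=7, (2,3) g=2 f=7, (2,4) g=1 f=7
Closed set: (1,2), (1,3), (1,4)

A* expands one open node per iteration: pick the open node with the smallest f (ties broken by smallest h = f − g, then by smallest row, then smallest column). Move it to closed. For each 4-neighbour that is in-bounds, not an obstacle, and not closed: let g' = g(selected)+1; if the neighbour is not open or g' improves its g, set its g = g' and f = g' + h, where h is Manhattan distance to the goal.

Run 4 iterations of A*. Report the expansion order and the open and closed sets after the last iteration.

order=[(1,1) → (2,2) → (3,2) → (4,2)]; open=[(0,1) g=4 f=9, (0,2) g=3 f=9, (0,4) g=1 f=9, (2,3) g=2 f=7, (2,4) g=1 f=7, (3,3) g=5 f=9, (4,1) g=6 f=7, (4,3) g=6 f=9, (5,2) g=6 f=9]; closed=[(1,1), (1,2), (1,3), (1,4), (2,2), (3,2), (4,2)]

step 1: expand (1,1) (f=7, h=4) → closed; open now [(0,1) g=4 f=9, (0,2) g=3 f=9, (0,4) g=1 f=9, (2,2) g=3 f=7, (2,3) g=2 f=7, (2,4) g=1 f=7]
step 2: expand (2,2) (f=7, h=4) → closed; open now [(0,1) g=4 f=9, (0,2) g=3 f=9, (0,4) g=1 f=9, (2,3) g=2 f=7, (2,4) g=1 f=7, (3,2) g=4 f=7]
step 3: expand (3,2) (f=7, h=3) → closed; open now [(0,1) g=4 f=9, (0,2) g=3 f=9, (0,4) g=1 f=9, (2,3) g=2 f=7, (2,4) g=1 f=7, (3,3) g=5 f=9, (4,2) g=5 f=7]
step 4: expand (4,2) (f=7, h=2) → closed; open now [(0,1) g=4 f=9, (0,2) g=3 f=9, (0,4) g=1 f=9, (2,3) g=2 f=7, (2,4) g=1 f=7, (3,3) g=5 f=9, (4,1) g=6 f=7, (4,3) g=6 f=9, (5,2) g=6 f=9]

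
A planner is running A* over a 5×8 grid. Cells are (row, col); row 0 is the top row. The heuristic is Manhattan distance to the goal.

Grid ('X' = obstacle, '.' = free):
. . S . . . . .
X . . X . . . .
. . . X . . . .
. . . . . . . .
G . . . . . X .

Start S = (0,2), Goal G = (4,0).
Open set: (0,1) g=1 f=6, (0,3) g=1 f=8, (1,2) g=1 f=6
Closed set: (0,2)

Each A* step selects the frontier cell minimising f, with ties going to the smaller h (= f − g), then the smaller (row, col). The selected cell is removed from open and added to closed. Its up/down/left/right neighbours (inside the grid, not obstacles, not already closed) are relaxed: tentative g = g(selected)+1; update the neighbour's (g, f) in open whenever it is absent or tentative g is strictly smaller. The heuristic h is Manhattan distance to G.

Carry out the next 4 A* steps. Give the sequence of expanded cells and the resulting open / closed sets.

step 1: expand (0,1) (f=6, h=5) → closed; open now [(0,0) g=2 f=6, (0,3) g=1 f=8, (1,1) g=2 f=6, (1,2) g=1 f=6]
step 2: expand (0,0) (f=6, h=4) → closed; open now [(0,3) g=1 f=8, (1,1) g=2 f=6, (1,2) g=1 f=6]
step 3: expand (1,1) (f=6, h=4) → closed; open now [(0,3) g=1 f=8, (1,2) g=1 f=6, (2,1) g=3 f=6]
step 4: expand (2,1) (f=6, h=3) → closed; open now [(0,3) g=1 f=8, (1,2) g=1 f=6, (2,0) g=4 f=6, (2,2) g=4 f=8, (3,1) g=4 f=6]

order=[(0,1) → (0,0) → (1,1) → (2,1)]; open=[(0,3) g=1 f=8, (1,2) g=1 f=6, (2,0) g=4 f=6, (2,2) g=4 f=8, (3,1) g=4 f=6]; closed=[(0,0), (0,1), (0,2), (1,1), (2,1)]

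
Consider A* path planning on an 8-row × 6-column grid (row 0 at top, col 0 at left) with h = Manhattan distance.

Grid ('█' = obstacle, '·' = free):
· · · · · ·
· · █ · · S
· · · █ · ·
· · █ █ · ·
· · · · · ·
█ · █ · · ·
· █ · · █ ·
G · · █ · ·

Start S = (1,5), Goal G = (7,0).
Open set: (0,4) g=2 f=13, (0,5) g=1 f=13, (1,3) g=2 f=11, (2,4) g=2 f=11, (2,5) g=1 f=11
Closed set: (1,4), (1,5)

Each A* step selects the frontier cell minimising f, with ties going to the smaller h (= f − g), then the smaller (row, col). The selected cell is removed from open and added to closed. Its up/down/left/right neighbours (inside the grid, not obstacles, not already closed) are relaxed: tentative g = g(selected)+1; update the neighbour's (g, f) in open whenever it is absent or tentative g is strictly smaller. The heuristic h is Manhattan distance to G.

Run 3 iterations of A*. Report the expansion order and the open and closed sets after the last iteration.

order=[(1,3) → (2,4) → (3,4)]; open=[(0,3) g=3 f=13, (0,4) g=2 f=13, (0,5) g=1 f=13, (2,5) g=1 f=11, (3,5) g=4 f=13, (4,4) g=4 f=11]; closed=[(1,3), (1,4), (1,5), (2,4), (3,4)]

step 1: expand (1,3) (f=11, h=9) → closed; open now [(0,3) g=3 f=13, (0,4) g=2 f=13, (0,5) g=1 f=13, (2,4) g=2 f=11, (2,5) g=1 f=11]
step 2: expand (2,4) (f=11, h=9) → closed; open now [(0,3) g=3 f=13, (0,4) g=2 f=13, (0,5) g=1 f=13, (2,5) g=1 f=11, (3,4) g=3 f=11]
step 3: expand (3,4) (f=11, h=8) → closed; open now [(0,3) g=3 f=13, (0,4) g=2 f=13, (0,5) g=1 f=13, (2,5) g=1 f=11, (3,5) g=4 f=13, (4,4) g=4 f=11]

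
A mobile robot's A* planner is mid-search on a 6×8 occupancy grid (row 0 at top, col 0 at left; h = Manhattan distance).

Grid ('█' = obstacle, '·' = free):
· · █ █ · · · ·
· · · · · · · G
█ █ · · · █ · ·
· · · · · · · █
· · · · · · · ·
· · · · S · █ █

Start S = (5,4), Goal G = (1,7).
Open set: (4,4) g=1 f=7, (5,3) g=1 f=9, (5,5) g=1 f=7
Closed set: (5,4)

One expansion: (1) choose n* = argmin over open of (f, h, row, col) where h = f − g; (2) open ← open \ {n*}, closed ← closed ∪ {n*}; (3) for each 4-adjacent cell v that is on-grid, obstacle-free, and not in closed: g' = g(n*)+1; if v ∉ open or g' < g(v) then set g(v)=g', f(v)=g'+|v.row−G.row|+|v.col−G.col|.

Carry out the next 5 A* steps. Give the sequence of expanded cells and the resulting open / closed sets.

order=[(4,4) → (3,4) → (2,4) → (1,4) → (1,5)]; open=[(0,4) g=5 f=9, (0,5) g=6 f=9, (1,3) g=5 f=9, (1,6) g=6 f=7, (2,3) g=4 f=9, (3,3) g=3 f=9, (3,5) g=3 f=7, (4,3) g=2 f=9, (4,5) g=2 f=7, (5,3) g=1 f=9, (5,5) g=1 f=7]; closed=[(1,4), (1,5), (2,4), (3,4), (4,4), (5,4)]

step 1: expand (4,4) (f=7, h=6) → closed; open now [(3,4) g=2 f=7, (4,3) g=2 f=9, (4,5) g=2 f=7, (5,3) g=1 f=9, (5,5) g=1 f=7]
step 2: expand (3,4) (f=7, h=5) → closed; open now [(2,4) g=3 f=7, (3,3) g=3 f=9, (3,5) g=3 f=7, (4,3) g=2 f=9, (4,5) g=2 f=7, (5,3) g=1 f=9, (5,5) g=1 f=7]
step 3: expand (2,4) (f=7, h=4) → closed; open now [(1,4) g=4 f=7, (2,3) g=4 f=9, (3,3) g=3 f=9, (3,5) g=3 f=7, (4,3) g=2 f=9, (4,5) g=2 f=7, (5,3) g=1 f=9, (5,5) g=1 f=7]
step 4: expand (1,4) (f=7, h=3) → closed; open now [(0,4) g=5 f=9, (1,3) g=5 f=9, (1,5) g=5 f=7, (2,3) g=4 f=9, (3,3) g=3 f=9, (3,5) g=3 f=7, (4,3) g=2 f=9, (4,5) g=2 f=7, (5,3) g=1 f=9, (5,5) g=1 f=7]
step 5: expand (1,5) (f=7, h=2) → closed; open now [(0,4) g=5 f=9, (0,5) g=6 f=9, (1,3) g=5 f=9, (1,6) g=6 f=7, (2,3) g=4 f=9, (3,3) g=3 f=9, (3,5) g=3 f=7, (4,3) g=2 f=9, (4,5) g=2 f=7, (5,3) g=1 f=9, (5,5) g=1 f=7]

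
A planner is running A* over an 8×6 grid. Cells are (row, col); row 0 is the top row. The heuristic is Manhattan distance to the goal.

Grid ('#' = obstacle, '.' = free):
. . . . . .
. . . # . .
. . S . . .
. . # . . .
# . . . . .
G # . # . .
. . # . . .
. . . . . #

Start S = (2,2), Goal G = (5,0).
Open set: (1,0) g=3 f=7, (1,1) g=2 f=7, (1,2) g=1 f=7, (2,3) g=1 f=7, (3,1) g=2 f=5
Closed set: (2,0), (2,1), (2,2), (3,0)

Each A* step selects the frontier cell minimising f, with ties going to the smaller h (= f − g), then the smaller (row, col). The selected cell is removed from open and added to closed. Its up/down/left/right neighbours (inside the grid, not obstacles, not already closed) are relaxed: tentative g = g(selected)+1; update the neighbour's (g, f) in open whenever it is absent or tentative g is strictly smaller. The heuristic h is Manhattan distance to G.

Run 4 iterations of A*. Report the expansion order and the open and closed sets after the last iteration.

step 1: expand (3,1) (f=5, h=3) → closed; open now [(1,0) g=3 f=7, (1,1) g=2 f=7, (1,2) g=1 f=7, (2,3) g=1 f=7, (4,1) g=3 f=5]
step 2: expand (4,1) (f=5, h=2) → closed; open now [(1,0) g=3 f=7, (1,1) g=2 f=7, (1,2) g=1 f=7, (2,3) g=1 f=7, (4,2) g=4 f=7]
step 3: expand (4,2) (f=7, h=3) → closed; open now [(1,0) g=3 f=7, (1,1) g=2 f=7, (1,2) g=1 f=7, (2,3) g=1 f=7, (4,3) g=5 f=9, (5,2) g=5 f=7]
step 4: expand (5,2) (f=7, h=2) → closed; open now [(1,0) g=3 f=7, (1,1) g=2 f=7, (1,2) g=1 f=7, (2,3) g=1 f=7, (4,3) g=5 f=9]

order=[(3,1) → (4,1) → (4,2) → (5,2)]; open=[(1,0) g=3 f=7, (1,1) g=2 f=7, (1,2) g=1 f=7, (2,3) g=1 f=7, (4,3) g=5 f=9]; closed=[(2,0), (2,1), (2,2), (3,0), (3,1), (4,1), (4,2), (5,2)]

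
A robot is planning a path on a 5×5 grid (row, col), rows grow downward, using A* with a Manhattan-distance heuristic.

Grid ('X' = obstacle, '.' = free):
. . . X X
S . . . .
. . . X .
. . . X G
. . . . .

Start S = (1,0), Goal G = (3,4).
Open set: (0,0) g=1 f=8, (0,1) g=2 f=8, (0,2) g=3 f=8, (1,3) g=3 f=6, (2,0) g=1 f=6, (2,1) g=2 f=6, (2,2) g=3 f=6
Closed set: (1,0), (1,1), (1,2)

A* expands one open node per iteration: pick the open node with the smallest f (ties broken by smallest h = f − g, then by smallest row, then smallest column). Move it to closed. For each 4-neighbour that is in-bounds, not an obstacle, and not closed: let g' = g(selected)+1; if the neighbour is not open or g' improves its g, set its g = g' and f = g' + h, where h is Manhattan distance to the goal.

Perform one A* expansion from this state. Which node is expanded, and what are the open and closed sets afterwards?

step 1: expand (1,3) (f=6, h=3) → closed; open now [(0,0) g=1 f=8, (0,1) g=2 f=8, (0,2) g=3 f=8, (1,4) g=4 f=6, (2,0) g=1 f=6, (2,1) g=2 f=6, (2,2) g=3 f=6]

expanded=(1,3); open=[(0,0) g=1 f=8, (0,1) g=2 f=8, (0,2) g=3 f=8, (1,4) g=4 f=6, (2,0) g=1 f=6, (2,1) g=2 f=6, (2,2) g=3 f=6]; closed=[(1,0), (1,1), (1,2), (1,3)]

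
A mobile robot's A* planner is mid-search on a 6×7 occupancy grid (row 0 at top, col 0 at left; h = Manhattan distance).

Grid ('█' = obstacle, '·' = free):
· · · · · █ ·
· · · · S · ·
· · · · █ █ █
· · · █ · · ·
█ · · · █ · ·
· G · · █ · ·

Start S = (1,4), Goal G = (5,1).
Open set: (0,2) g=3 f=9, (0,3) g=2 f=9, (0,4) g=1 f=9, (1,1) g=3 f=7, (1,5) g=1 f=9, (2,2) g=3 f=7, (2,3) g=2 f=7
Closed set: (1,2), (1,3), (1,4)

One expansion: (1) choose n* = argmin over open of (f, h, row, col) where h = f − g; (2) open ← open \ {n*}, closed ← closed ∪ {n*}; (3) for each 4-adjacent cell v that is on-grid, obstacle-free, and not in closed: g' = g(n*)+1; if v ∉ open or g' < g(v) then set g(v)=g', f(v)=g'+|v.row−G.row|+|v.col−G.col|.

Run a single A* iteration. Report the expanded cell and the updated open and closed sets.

step 1: expand (1,1) (f=7, h=4) → closed; open now [(0,1) g=4 f=9, (0,2) g=3 f=9, (0,3) g=2 f=9, (0,4) g=1 f=9, (1,0) g=4 f=9, (1,5) g=1 f=9, (2,1) g=4 f=7, (2,2) g=3 f=7, (2,3) g=2 f=7]

expanded=(1,1); open=[(0,1) g=4 f=9, (0,2) g=3 f=9, (0,3) g=2 f=9, (0,4) g=1 f=9, (1,0) g=4 f=9, (1,5) g=1 f=9, (2,1) g=4 f=7, (2,2) g=3 f=7, (2,3) g=2 f=7]; closed=[(1,1), (1,2), (1,3), (1,4)]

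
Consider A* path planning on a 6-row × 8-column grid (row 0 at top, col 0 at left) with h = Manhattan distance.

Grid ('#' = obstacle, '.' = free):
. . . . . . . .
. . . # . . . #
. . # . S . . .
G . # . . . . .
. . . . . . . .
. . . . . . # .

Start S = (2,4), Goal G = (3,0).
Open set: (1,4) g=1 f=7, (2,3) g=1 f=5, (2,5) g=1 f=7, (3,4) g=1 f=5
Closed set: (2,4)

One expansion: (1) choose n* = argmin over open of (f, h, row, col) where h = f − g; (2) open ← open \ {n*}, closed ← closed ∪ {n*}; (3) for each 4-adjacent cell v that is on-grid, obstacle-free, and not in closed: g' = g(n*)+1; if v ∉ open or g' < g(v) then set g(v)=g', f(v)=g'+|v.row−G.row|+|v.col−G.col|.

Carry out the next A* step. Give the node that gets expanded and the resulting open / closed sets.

expanded=(2,3); open=[(1,4) g=1 f=7, (2,5) g=1 f=7, (3,3) g=2 f=5, (3,4) g=1 f=5]; closed=[(2,3), (2,4)]

step 1: expand (2,3) (f=5, h=4) → closed; open now [(1,4) g=1 f=7, (2,5) g=1 f=7, (3,3) g=2 f=5, (3,4) g=1 f=5]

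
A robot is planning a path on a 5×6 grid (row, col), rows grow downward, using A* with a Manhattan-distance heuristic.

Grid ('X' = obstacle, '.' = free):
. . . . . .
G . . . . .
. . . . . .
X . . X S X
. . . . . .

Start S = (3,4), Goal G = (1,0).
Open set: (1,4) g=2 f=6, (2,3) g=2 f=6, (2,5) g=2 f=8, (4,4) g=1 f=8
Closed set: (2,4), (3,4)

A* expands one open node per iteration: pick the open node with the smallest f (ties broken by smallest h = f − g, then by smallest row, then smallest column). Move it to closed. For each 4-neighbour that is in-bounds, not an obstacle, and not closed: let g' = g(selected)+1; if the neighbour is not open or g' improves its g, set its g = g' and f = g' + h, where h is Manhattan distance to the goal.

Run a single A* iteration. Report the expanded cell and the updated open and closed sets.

expanded=(1,4); open=[(0,4) g=3 f=8, (1,3) g=3 f=6, (1,5) g=3 f=8, (2,3) g=2 f=6, (2,5) g=2 f=8, (4,4) g=1 f=8]; closed=[(1,4), (2,4), (3,4)]

step 1: expand (1,4) (f=6, h=4) → closed; open now [(0,4) g=3 f=8, (1,3) g=3 f=6, (1,5) g=3 f=8, (2,3) g=2 f=6, (2,5) g=2 f=8, (4,4) g=1 f=8]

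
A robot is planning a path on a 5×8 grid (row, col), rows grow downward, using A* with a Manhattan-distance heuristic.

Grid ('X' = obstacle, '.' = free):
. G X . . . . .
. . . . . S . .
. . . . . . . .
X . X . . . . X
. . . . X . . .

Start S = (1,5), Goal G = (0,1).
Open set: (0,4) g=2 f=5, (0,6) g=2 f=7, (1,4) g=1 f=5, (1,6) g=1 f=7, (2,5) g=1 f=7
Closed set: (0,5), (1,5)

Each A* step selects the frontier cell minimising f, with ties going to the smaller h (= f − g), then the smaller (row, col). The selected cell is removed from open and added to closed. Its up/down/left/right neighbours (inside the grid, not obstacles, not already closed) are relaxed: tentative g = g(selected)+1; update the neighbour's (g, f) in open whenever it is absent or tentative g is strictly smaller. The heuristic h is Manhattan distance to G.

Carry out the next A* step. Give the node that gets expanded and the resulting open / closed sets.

expanded=(0,4); open=[(0,3) g=3 f=5, (0,6) g=2 f=7, (1,4) g=1 f=5, (1,6) g=1 f=7, (2,5) g=1 f=7]; closed=[(0,4), (0,5), (1,5)]

step 1: expand (0,4) (f=5, h=3) → closed; open now [(0,3) g=3 f=5, (0,6) g=2 f=7, (1,4) g=1 f=5, (1,6) g=1 f=7, (2,5) g=1 f=7]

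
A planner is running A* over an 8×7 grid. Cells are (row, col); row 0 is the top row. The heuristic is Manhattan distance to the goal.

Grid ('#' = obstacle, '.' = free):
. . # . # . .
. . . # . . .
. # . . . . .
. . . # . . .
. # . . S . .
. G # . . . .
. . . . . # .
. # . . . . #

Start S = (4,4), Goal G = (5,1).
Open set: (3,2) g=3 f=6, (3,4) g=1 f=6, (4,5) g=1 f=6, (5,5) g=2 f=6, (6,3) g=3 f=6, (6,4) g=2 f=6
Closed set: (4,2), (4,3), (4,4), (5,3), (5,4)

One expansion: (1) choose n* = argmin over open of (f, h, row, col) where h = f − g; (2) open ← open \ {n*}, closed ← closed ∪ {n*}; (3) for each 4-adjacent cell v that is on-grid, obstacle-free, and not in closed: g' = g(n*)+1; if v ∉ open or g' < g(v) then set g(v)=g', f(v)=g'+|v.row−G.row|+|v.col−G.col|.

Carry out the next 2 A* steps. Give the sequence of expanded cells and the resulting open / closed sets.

step 1: expand (3,2) (f=6, h=3) → closed; open now [(2,2) g=4 f=8, (3,1) g=4 f=6, (3,4) g=1 f=6, (4,5) g=1 f=6, (5,5) g=2 f=6, (6,3) g=3 f=6, (6,4) g=2 f=6]
step 2: expand (3,1) (f=6, h=2) → closed; open now [(2,2) g=4 f=8, (3,0) g=5 f=8, (3,4) g=1 f=6, (4,5) g=1 f=6, (5,5) g=2 f=6, (6,3) g=3 f=6, (6,4) g=2 f=6]

order=[(3,2) → (3,1)]; open=[(2,2) g=4 f=8, (3,0) g=5 f=8, (3,4) g=1 f=6, (4,5) g=1 f=6, (5,5) g=2 f=6, (6,3) g=3 f=6, (6,4) g=2 f=6]; closed=[(3,1), (3,2), (4,2), (4,3), (4,4), (5,3), (5,4)]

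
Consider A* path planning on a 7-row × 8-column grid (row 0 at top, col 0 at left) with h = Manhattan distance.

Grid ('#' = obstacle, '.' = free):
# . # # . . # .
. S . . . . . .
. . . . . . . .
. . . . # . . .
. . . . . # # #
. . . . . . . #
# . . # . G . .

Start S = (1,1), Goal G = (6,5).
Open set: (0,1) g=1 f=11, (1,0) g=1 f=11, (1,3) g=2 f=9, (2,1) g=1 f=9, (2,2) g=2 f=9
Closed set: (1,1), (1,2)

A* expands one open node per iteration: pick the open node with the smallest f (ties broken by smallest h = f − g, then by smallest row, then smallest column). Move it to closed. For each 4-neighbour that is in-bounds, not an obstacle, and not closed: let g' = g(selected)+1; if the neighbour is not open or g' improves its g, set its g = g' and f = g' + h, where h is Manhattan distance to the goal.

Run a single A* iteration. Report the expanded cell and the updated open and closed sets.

expanded=(1,3); open=[(0,1) g=1 f=11, (1,0) g=1 f=11, (1,4) g=3 f=9, (2,1) g=1 f=9, (2,2) g=2 f=9, (2,3) g=3 f=9]; closed=[(1,1), (1,2), (1,3)]

step 1: expand (1,3) (f=9, h=7) → closed; open now [(0,1) g=1 f=11, (1,0) g=1 f=11, (1,4) g=3 f=9, (2,1) g=1 f=9, (2,2) g=2 f=9, (2,3) g=3 f=9]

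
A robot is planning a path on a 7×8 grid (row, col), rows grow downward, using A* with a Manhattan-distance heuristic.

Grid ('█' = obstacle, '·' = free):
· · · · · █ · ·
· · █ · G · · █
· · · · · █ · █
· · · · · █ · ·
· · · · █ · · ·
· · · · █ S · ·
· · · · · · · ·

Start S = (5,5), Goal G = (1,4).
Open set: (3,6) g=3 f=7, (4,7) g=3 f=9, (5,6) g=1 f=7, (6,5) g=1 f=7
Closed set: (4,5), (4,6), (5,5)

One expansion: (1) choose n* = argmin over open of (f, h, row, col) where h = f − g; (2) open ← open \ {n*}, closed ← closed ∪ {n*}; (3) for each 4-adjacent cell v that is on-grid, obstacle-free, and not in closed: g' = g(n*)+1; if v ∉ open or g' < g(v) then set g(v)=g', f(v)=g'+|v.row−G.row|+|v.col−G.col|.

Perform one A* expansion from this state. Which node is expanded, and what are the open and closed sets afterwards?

expanded=(3,6); open=[(2,6) g=4 f=7, (3,7) g=4 f=9, (4,7) g=3 f=9, (5,6) g=1 f=7, (6,5) g=1 f=7]; closed=[(3,6), (4,5), (4,6), (5,5)]

step 1: expand (3,6) (f=7, h=4) → closed; open now [(2,6) g=4 f=7, (3,7) g=4 f=9, (4,7) g=3 f=9, (5,6) g=1 f=7, (6,5) g=1 f=7]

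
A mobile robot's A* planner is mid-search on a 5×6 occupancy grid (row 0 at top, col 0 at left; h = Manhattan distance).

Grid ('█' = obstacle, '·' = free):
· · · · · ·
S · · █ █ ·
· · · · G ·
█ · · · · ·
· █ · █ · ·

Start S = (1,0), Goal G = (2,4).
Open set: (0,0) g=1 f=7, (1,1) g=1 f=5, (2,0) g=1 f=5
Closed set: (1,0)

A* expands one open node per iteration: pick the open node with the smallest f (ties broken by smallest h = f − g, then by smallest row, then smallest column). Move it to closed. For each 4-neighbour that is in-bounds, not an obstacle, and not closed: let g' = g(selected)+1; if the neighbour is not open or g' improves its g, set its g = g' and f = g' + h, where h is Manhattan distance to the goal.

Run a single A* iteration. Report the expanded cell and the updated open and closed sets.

expanded=(1,1); open=[(0,0) g=1 f=7, (0,1) g=2 f=7, (1,2) g=2 f=5, (2,0) g=1 f=5, (2,1) g=2 f=5]; closed=[(1,0), (1,1)]

step 1: expand (1,1) (f=5, h=4) → closed; open now [(0,0) g=1 f=7, (0,1) g=2 f=7, (1,2) g=2 f=5, (2,0) g=1 f=5, (2,1) g=2 f=5]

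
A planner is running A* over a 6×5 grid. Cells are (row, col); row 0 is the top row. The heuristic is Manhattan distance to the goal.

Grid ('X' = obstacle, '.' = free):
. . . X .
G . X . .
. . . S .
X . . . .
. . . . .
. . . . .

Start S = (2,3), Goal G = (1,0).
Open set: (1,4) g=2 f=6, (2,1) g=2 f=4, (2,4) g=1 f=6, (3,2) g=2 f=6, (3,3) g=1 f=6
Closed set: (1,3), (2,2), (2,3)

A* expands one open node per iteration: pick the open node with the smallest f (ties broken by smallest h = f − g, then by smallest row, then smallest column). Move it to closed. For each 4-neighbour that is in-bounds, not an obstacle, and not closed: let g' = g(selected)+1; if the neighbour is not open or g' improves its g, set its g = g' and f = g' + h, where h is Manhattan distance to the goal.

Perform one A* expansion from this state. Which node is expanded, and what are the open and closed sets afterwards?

step 1: expand (2,1) (f=4, h=2) → closed; open now [(1,1) g=3 f=4, (1,4) g=2 f=6, (2,0) g=3 f=4, (2,4) g=1 f=6, (3,1) g=3 f=6, (3,2) g=2 f=6, (3,3) g=1 f=6]

expanded=(2,1); open=[(1,1) g=3 f=4, (1,4) g=2 f=6, (2,0) g=3 f=4, (2,4) g=1 f=6, (3,1) g=3 f=6, (3,2) g=2 f=6, (3,3) g=1 f=6]; closed=[(1,3), (2,1), (2,2), (2,3)]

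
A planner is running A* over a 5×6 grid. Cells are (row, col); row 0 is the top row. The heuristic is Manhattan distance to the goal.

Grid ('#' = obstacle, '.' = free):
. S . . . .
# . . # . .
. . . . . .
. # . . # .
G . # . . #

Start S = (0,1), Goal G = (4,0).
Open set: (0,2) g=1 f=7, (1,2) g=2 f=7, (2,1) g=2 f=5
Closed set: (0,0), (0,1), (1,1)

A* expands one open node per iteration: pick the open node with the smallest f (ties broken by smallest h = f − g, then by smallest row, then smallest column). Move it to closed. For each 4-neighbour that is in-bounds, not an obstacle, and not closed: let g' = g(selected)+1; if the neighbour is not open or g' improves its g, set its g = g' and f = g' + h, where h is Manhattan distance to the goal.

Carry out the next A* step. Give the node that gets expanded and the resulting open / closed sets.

expanded=(2,1); open=[(0,2) g=1 f=7, (1,2) g=2 f=7, (2,0) g=3 f=5, (2,2) g=3 f=7]; closed=[(0,0), (0,1), (1,1), (2,1)]

step 1: expand (2,1) (f=5, h=3) → closed; open now [(0,2) g=1 f=7, (1,2) g=2 f=7, (2,0) g=3 f=5, (2,2) g=3 f=7]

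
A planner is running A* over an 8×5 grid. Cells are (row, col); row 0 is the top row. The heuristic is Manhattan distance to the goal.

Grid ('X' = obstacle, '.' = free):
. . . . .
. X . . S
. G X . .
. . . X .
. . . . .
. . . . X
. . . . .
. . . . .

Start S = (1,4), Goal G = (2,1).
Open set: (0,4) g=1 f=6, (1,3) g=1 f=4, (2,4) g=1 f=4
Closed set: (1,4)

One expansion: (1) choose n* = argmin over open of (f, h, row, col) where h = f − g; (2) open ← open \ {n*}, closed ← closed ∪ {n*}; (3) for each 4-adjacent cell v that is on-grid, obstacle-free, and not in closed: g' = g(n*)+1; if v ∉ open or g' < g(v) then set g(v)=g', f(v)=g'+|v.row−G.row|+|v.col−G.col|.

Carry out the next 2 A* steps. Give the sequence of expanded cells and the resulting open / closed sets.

order=[(1,3) → (1,2)]; open=[(0,2) g=3 f=6, (0,3) g=2 f=6, (0,4) g=1 f=6, (2,3) g=2 f=4, (2,4) g=1 f=4]; closed=[(1,2), (1,3), (1,4)]

step 1: expand (1,3) (f=4, h=3) → closed; open now [(0,3) g=2 f=6, (0,4) g=1 f=6, (1,2) g=2 f=4, (2,3) g=2 f=4, (2,4) g=1 f=4]
step 2: expand (1,2) (f=4, h=2) → closed; open now [(0,2) g=3 f=6, (0,3) g=2 f=6, (0,4) g=1 f=6, (2,3) g=2 f=4, (2,4) g=1 f=4]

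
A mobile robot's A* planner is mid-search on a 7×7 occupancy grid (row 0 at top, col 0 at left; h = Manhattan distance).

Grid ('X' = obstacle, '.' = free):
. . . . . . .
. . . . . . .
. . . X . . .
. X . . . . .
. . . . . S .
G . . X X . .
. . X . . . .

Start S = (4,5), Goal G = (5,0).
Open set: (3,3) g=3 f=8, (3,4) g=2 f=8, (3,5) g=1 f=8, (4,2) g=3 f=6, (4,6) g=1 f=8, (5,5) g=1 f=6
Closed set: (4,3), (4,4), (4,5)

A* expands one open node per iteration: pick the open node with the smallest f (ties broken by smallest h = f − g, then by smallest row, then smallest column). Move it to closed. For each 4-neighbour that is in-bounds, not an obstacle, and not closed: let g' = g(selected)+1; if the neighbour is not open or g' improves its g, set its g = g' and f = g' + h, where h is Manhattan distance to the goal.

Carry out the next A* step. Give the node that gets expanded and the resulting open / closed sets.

step 1: expand (4,2) (f=6, h=3) → closed; open now [(3,2) g=4 f=8, (3,3) g=3 f=8, (3,4) g=2 f=8, (3,5) g=1 f=8, (4,1) g=4 f=6, (4,6) g=1 f=8, (5,2) g=4 f=6, (5,5) g=1 f=6]

expanded=(4,2); open=[(3,2) g=4 f=8, (3,3) g=3 f=8, (3,4) g=2 f=8, (3,5) g=1 f=8, (4,1) g=4 f=6, (4,6) g=1 f=8, (5,2) g=4 f=6, (5,5) g=1 f=6]; closed=[(4,2), (4,3), (4,4), (4,5)]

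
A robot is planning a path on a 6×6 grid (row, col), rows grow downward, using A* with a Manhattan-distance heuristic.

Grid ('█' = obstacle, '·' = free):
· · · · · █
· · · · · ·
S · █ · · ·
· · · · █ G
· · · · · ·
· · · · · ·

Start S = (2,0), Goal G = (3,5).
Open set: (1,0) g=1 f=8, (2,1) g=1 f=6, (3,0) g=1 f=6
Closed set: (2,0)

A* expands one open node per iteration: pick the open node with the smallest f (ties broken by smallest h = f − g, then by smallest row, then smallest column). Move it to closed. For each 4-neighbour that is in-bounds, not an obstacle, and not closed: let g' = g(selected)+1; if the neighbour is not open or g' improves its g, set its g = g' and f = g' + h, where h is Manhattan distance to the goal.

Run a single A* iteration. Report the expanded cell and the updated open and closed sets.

step 1: expand (2,1) (f=6, h=5) → closed; open now [(1,0) g=1 f=8, (1,1) g=2 f=8, (3,0) g=1 f=6, (3,1) g=2 f=6]

expanded=(2,1); open=[(1,0) g=1 f=8, (1,1) g=2 f=8, (3,0) g=1 f=6, (3,1) g=2 f=6]; closed=[(2,0), (2,1)]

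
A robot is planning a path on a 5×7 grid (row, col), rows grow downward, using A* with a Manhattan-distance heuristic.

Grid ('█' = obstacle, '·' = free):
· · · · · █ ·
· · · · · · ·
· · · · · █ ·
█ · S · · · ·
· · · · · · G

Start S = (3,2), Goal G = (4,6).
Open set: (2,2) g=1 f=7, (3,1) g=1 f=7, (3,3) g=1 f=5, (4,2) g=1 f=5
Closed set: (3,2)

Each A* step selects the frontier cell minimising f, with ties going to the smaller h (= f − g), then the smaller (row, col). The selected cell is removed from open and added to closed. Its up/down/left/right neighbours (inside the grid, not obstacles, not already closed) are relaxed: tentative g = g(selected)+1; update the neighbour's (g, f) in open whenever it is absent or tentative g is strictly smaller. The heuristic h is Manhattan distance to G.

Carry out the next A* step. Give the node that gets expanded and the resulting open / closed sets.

expanded=(3,3); open=[(2,2) g=1 f=7, (2,3) g=2 f=7, (3,1) g=1 f=7, (3,4) g=2 f=5, (4,2) g=1 f=5, (4,3) g=2 f=5]; closed=[(3,2), (3,3)]

step 1: expand (3,3) (f=5, h=4) → closed; open now [(2,2) g=1 f=7, (2,3) g=2 f=7, (3,1) g=1 f=7, (3,4) g=2 f=5, (4,2) g=1 f=5, (4,3) g=2 f=5]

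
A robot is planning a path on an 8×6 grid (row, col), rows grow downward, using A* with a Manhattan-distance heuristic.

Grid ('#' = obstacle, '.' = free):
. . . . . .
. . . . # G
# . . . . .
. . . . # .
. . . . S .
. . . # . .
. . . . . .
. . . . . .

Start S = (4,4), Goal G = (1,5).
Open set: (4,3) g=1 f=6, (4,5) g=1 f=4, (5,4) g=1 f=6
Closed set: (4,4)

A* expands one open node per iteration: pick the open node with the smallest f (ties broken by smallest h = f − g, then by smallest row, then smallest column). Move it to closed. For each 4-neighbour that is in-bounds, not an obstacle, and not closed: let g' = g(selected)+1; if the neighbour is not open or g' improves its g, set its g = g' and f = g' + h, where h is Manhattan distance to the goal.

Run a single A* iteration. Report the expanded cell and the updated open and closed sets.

step 1: expand (4,5) (f=4, h=3) → closed; open now [(3,5) g=2 f=4, (4,3) g=1 f=6, (5,4) g=1 f=6, (5,5) g=2 f=6]

expanded=(4,5); open=[(3,5) g=2 f=4, (4,3) g=1 f=6, (5,4) g=1 f=6, (5,5) g=2 f=6]; closed=[(4,4), (4,5)]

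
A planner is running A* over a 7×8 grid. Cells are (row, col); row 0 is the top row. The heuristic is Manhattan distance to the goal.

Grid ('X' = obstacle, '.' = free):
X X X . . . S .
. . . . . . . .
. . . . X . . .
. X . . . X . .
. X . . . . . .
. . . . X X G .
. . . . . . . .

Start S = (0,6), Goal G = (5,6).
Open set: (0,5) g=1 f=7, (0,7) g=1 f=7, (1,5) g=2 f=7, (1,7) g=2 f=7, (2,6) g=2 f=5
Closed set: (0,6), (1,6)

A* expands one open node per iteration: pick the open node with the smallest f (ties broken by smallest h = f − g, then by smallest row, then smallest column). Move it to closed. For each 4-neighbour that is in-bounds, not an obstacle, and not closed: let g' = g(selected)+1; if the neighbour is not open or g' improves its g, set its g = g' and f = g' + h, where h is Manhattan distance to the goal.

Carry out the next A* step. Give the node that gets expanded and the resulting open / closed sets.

step 1: expand (2,6) (f=5, h=3) → closed; open now [(0,5) g=1 f=7, (0,7) g=1 f=7, (1,5) g=2 f=7, (1,7) g=2 f=7, (2,5) g=3 f=7, (2,7) g=3 f=7, (3,6) g=3 f=5]

expanded=(2,6); open=[(0,5) g=1 f=7, (0,7) g=1 f=7, (1,5) g=2 f=7, (1,7) g=2 f=7, (2,5) g=3 f=7, (2,7) g=3 f=7, (3,6) g=3 f=5]; closed=[(0,6), (1,6), (2,6)]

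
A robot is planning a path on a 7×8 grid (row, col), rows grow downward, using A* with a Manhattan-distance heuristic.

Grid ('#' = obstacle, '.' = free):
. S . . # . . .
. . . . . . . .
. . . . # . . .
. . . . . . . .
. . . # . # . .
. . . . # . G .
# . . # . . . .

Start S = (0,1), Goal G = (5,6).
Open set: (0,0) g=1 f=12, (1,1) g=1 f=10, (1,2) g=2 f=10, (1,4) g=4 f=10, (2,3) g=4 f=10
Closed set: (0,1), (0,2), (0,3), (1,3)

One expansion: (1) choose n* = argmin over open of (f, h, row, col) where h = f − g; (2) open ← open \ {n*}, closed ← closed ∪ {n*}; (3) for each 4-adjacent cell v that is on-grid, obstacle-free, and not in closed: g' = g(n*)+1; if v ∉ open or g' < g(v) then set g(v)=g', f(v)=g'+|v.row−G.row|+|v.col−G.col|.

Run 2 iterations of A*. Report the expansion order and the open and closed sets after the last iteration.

step 1: expand (1,4) (f=10, h=6) → closed; open now [(0,0) g=1 f=12, (1,1) g=1 f=10, (1,2) g=2 f=10, (1,5) g=5 f=10, (2,3) g=4 f=10]
step 2: expand (1,5) (f=10, h=5) → closed; open now [(0,0) g=1 f=12, (0,5) g=6 f=12, (1,1) g=1 f=10, (1,2) g=2 f=10, (1,6) g=6 f=10, (2,3) g=4 f=10, (2,5) g=6 f=10]

order=[(1,4) → (1,5)]; open=[(0,0) g=1 f=12, (0,5) g=6 f=12, (1,1) g=1 f=10, (1,2) g=2 f=10, (1,6) g=6 f=10, (2,3) g=4 f=10, (2,5) g=6 f=10]; closed=[(0,1), (0,2), (0,3), (1,3), (1,4), (1,5)]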